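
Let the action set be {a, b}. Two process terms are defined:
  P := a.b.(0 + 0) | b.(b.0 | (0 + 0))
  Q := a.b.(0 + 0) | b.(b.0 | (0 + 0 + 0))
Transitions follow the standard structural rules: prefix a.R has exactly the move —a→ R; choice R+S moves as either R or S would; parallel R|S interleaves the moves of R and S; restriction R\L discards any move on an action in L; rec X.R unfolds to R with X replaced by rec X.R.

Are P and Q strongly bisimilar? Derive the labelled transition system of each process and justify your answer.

P's transition system — 9 states:
  s0 = a.b.(0 + 0) | b.(b.0 | (0 + 0)) | =a=> s1, =b=> s2
  s1 = b.(0 + 0) | b.(b.0 | (0 + 0)) | =b=> s3, =b=> s4
  s2 = a.b.(0 + 0) | (b.0 | (0 + 0)) | =a=> s4, =b=> s5
  s3 = (0 + 0) | b.(b.0 | (0 + 0)) | =b=> s6
  s4 = b.(0 + 0) | (b.0 | (0 + 0)) | =b=> s6, =b=> s7
  s5 = a.b.(0 + 0) | (0 | (0 + 0)) | =a=> s7
  s6 = (0 + 0) | (b.0 | (0 + 0)) | =b=> s8
  s7 = b.(0 + 0) | (0 | (0 + 0)) | =b=> s8
  s8 = (0 + 0) | (0 | (0 + 0)) | ·
Q's transition system — 9 states:
  t0 = a.b.(0 + 0) | b.(b.0 | (0 + 0 + 0)) | =a=> t1, =b=> t2
  t1 = b.(0 + 0) | b.(b.0 | (0 + 0 + 0)) | =b=> t3, =b=> t4
  t2 = a.b.(0 + 0) | (b.0 | (0 + 0 + 0)) | =a=> t4, =b=> t5
  t3 = (0 + 0) | b.(b.0 | (0 + 0 + 0)) | =b=> t6
  t4 = b.(0 + 0) | (b.0 | (0 + 0 + 0)) | =b=> t6, =b=> t7
  t5 = a.b.(0 + 0) | (0 | (0 + 0 + 0)) | =a=> t7
  t6 = (0 + 0) | (b.0 | (0 + 0 + 0)) | =b=> t8
  t7 = b.(0 + 0) | (0 | (0 + 0 + 0)) | =b=> t8
  t8 = (0 + 0) | (0 | (0 + 0 + 0)) | ·
Bisimilarity quotient blocks:
  B0 = {s0, t0}
  B1 = {s1, t1}
  B2 = {s3, s4, t3, t4}
  B3 = {s6, s7, t6, t7}
  B4 = {s8, t8}
  B5 = {s2, t2}
  B6 = {s5, t5}
s0 ∈ B0, t0 ∈ B0 → same block

YES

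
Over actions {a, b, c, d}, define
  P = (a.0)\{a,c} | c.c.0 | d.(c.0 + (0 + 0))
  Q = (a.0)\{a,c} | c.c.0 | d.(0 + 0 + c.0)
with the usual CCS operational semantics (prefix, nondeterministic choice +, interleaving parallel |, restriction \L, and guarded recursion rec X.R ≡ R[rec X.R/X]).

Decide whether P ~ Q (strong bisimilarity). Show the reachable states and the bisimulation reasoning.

P's transition system — 9 states:
  p0 = (a.0)\{a,c} | c.c.0 | d.(c.0 + (0 + 0)) | —c→ p1, —d→ p2
  p1 = (a.0)\{a,c} | c.0 | d.(c.0 + (0 + 0)) | —c→ p3, —d→ p4
  p2 = (a.0)\{a,c} | c.c.0 | (c.0 + (0 + 0)) | —c→ p4, —c→ p5
  p3 = (a.0)\{a,c} | 0 | d.(c.0 + (0 + 0)) | —d→ p6
  p4 = (a.0)\{a,c} | c.0 | (c.0 + (0 + 0)) | —c→ p6, —c→ p7
  p5 = (a.0)\{a,c} | c.c.0 | 0 | —c→ p7
  p6 = (a.0)\{a,c} | 0 | (c.0 + (0 + 0)) | —c→ p8
  p7 = (a.0)\{a,c} | c.0 | 0 | —c→ p8
  p8 = (a.0)\{a,c} | 0 | 0 | deadlocked
Q's transition system — 9 states:
  q0 = (a.0)\{a,c} | c.c.0 | d.(0 + 0 + c.0) | —c→ q1, —d→ q2
  q1 = (a.0)\{a,c} | c.0 | d.(0 + 0 + c.0) | —c→ q3, —d→ q4
  q2 = (a.0)\{a,c} | c.c.0 | (0 + 0 + c.0) | —c→ q4, —c→ q5
  q3 = (a.0)\{a,c} | 0 | d.(0 + 0 + c.0) | —d→ q6
  q4 = (a.0)\{a,c} | c.0 | (0 + 0 + c.0) | —c→ q6, —c→ q7
  q5 = (a.0)\{a,c} | c.c.0 | 0 | —c→ q7
  q6 = (a.0)\{a,c} | 0 | (0 + 0 + c.0) | —c→ q8
  q7 = (a.0)\{a,c} | c.0 | 0 | —c→ q8
  q8 = (a.0)\{a,c} | 0 | 0 | deadlocked
Partition-refinement fixed point:
  B0 = {p0, q0}
  B1 = {p2, q2}
  B2 = {p4, p5, q4, q5}
  B3 = {p6, p7, q6, q7}
  B4 = {p8, q8}
  B5 = {p1, q1}
  B6 = {p3, q3}
p0 ∈ B0, q0 ∈ B0 → same block

P ~ Q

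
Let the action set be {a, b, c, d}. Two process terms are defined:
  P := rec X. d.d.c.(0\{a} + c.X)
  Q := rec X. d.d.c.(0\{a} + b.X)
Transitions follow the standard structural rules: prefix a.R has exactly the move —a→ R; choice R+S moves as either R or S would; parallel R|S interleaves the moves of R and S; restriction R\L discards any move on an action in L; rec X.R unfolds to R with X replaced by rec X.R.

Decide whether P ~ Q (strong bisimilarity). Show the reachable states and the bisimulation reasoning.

P ≁ Q

Reachable graph of P (4 states):
  p0 = rec X. d.d.c.(0\{a} + c.X) → --d--▸ p1
  p1 = d.c.(0\{a} + c.(rec X. d.d.c.(0\{a} + c.X))) → --d--▸ p2
  p2 = c.(0\{a} + c.(rec X. d.d.c.(0\{a} + c.X))) → --c--▸ p3
  p3 = 0\{a} + c.(rec X. d.d.c.(0\{a} + c.X)) → --c--▸ p0
Reachable graph of Q (4 states):
  q0 = rec X. d.d.c.(0\{a} + b.X) → --d--▸ q1
  q1 = d.c.(0\{a} + b.(rec X. d.d.c.(0\{a} + b.X))) → --d--▸ q2
  q2 = c.(0\{a} + b.(rec X. d.d.c.(0\{a} + b.X))) → --c--▸ q3
  q3 = 0\{a} + b.(rec X. d.d.c.(0\{a} + b.X)) → --b--▸ q0
Partition-refinement fixed point:
  B0 = {p0}
  B1 = {p1}
  B2 = {p2}
  B3 = {p3}
  B4 = {q0}
  B5 = {q1}
  B6 = {q2}
  B7 = {q3}
p0 ∈ B0, q0 ∈ B4 → different blocks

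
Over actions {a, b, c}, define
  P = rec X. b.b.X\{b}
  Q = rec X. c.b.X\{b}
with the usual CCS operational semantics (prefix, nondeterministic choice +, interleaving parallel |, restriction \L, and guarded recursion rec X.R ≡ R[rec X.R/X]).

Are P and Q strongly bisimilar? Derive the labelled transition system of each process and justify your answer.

not bisimilar

Reachable graph of P (3 states):
  m0 = rec X. b.b.X\{b} has moves --b--▸ m1
  m1 = b.(rec X. b.b.X\{b})\{b} has moves --b--▸ m2
  m2 = (rec X. b.b.X\{b})\{b} has moves stopped
Reachable graph of Q (4 states):
  n0 = rec X. c.b.X\{b} has moves --c--▸ n1
  n1 = b.(rec X. c.b.X\{b})\{b} has moves --b--▸ n2
  n2 = (rec X. c.b.X\{b})\{b} has moves --c--▸ n3
  n3 = (b.(rec X. c.b.X\{b})\{b})\{b} has moves stopped
Bisimilarity quotient blocks:
  B0 = {m0}
  B1 = {m1}
  B2 = {m2, n3}
  B3 = {n0}
  B4 = {n1}
  B5 = {n2}
m0 ∈ B0, n0 ∈ B3 → different blocks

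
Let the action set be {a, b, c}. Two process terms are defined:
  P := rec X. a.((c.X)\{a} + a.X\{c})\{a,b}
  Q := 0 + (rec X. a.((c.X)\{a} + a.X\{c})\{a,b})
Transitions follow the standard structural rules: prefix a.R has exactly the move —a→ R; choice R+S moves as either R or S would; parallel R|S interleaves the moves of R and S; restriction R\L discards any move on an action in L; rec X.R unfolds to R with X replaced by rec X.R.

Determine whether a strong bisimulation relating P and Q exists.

P ~ Q

LTS(P): 3 reachable states
  m0 = rec X. a.((c.X)\{a} + a.X\{c})\{a,b} :: ··a··> m1
  m1 = ((c.(rec X. a.((c.X)\{a} + a.X\{c})\{a,b}))\{a} + a.(rec X. a.((c.X)\{a} + a.X\{c})\{a,b})\{c})\{a,b} :: ··c··> m2
  m2 = (rec X. a.((c.X)\{a} + a.X\{c})\{a,b})\{a}\{a,b} :: deadlocked
LTS(Q): 3 reachable states
  n0 = 0 + (rec X. a.((c.X)\{a} + a.X\{c})\{a,b}) :: ··a··> n1
  n1 = ((c.(rec X. a.((c.X)\{a} + a.X\{c})\{a,b}))\{a} + a.(rec X. a.((c.X)\{a} + a.X\{c})\{a,b})\{c})\{a,b} :: ··c··> n2
  n2 = (rec X. a.((c.X)\{a} + a.X\{c})\{a,b})\{a}\{a,b} :: deadlocked
Bisimilarity quotient blocks:
  B0 = {m0, n0}
  B1 = {m1, n1}
  B2 = {m2, n2}
m0 ∈ B0, n0 ∈ B0 → same block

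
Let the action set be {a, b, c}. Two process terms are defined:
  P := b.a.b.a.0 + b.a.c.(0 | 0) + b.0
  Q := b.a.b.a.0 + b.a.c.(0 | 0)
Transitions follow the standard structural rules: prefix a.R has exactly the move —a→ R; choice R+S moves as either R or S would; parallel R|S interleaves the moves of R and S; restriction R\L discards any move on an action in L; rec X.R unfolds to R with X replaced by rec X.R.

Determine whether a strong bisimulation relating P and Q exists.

LTS(P): 8 reachable states
  m0 = b.a.b.a.0 + b.a.c.(0 | 0) + b.0 | -b-> m1, -b-> m2, -b-> m3
  m1 = 0 | deadlocked
  m2 = a.b.a.0 | -a-> m4
  m3 = a.c.(0 | 0) | -a-> m5
  m4 = b.a.0 | -b-> m6
  m5 = c.(0 | 0) | -c-> m7
  m6 = a.0 | -a-> m1
  m7 = 0 | 0 | deadlocked
LTS(Q): 8 reachable states
  n0 = b.a.b.a.0 + b.a.c.(0 | 0) | -b-> n1, -b-> n2
  n1 = a.b.a.0 | -a-> n3
  n2 = a.c.(0 | 0) | -a-> n4
  n3 = b.a.0 | -b-> n5
  n4 = c.(0 | 0) | -c-> n6
  n5 = a.0 | -a-> n7
  n6 = 0 | 0 | deadlocked
  n7 = 0 | deadlocked
Coarsest stable partition (strong bisimilarity classes):
  B0 = {m0}
  B1 = {m2, n1}
  B2 = {m4, n3}
  B3 = {m6, n5}
  B4 = {m1, m7, n6, n7}
  B5 = {m3, n2}
  B6 = {m5, n4}
  B7 = {n0}
m0 ∈ B0, n0 ∈ B7 → different blocks

NO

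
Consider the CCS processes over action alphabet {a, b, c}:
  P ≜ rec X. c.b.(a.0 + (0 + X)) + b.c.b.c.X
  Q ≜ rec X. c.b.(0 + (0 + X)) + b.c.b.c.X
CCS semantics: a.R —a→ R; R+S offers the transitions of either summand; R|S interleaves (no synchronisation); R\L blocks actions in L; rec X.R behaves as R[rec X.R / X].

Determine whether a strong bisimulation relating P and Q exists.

P's transition system — 7 states:
  u0 = rec X. c.b.(a.0 + (0 + X)) + b.c.b.c.X | ··b··> u1, ··c··> u2
  u1 = c.b.c.(rec X. c.b.(a.0 + (0 + X)) + b.c.b.c.X) | ··c··> u3
  u2 = b.(a.0 + (0 + (rec X. c.b.(a.0 + (0 + X)) + b.c.b.c.X))) | ··b··> u4
  u3 = b.c.(rec X. c.b.(a.0 + (0 + X)) + b.c.b.c.X) | ··b··> u5
  u4 = a.0 + (0 + (rec X. c.b.(a.0 + (0 + X)) + b.c.b.c.X)) | ··a··> u6, ··b··> u1, ··c··> u2
  u5 = c.(rec X. c.b.(a.0 + (0 + X)) + b.c.b.c.X) | ··c··> u0
  u6 = 0 | (no moves)
Q's transition system — 6 states:
  v0 = rec X. c.b.(0 + (0 + X)) + b.c.b.c.X | ··b··> v1, ··c··> v2
  v1 = c.b.c.(rec X. c.b.(0 + (0 + X)) + b.c.b.c.X) | ··c··> v3
  v2 = b.(0 + (0 + (rec X. c.b.(0 + (0 + X)) + b.c.b.c.X))) | ··b··> v4
  v3 = b.c.(rec X. c.b.(0 + (0 + X)) + b.c.b.c.X) | ··b··> v5
  v4 = 0 + (0 + (rec X. c.b.(0 + (0 + X)) + b.c.b.c.X)) | ··b··> v1, ··c··> v2
  v5 = c.(rec X. c.b.(0 + (0 + X)) + b.c.b.c.X) | ··c··> v0
Bisimilarity quotient blocks:
  B0 = {u0}
  B1 = {u1}
  B2 = {u3}
  B3 = {u5}
  B4 = {u2}
  B5 = {u4}
  B6 = {u6}
  B7 = {v0, v4}
  B8 = {v2}
  B9 = {v1}
  B10 = {v3}
  B11 = {v5}
u0 ∈ B0, v0 ∈ B7 → different blocks

not bisimilar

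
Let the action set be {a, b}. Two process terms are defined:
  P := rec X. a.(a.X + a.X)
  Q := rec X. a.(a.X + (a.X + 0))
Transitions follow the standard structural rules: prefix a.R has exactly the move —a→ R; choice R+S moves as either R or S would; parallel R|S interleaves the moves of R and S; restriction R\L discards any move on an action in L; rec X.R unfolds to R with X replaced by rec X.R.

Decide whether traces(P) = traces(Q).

P's transition system — 2 states:
  m0 = rec X. a.(a.X + a.X) :: -a-> m1
  m1 = a.(rec X. a.(a.X + a.X)) + a.(rec X. a.(a.X + a.X)) :: -a-> m0
Q's transition system — 2 states:
  n0 = rec X. a.(a.X + (a.X + 0)) :: -a-> n1
  n1 = a.(rec X. a.(a.X + (a.X + 0))) + (a.(rec X. a.(a.X + (a.X + 0))) + 0) :: -a-> n0
Coarsest stable partition (strong bisimilarity classes):
  B0 = {m0, m1, n0, n1}
m0 ∈ B0, n0 ∈ B0 → same block
Bisimilar ⇒ trace-equivalent.

YES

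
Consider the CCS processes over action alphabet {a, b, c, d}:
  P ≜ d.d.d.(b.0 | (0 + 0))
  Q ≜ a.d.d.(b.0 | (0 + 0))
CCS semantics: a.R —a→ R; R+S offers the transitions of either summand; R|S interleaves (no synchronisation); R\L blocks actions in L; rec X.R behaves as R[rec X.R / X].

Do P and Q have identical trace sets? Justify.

LTS(P): 5 reachable states
  u0 = d.d.d.(b.0 | (0 + 0)) ⊢ —d→ u1
  u1 = d.d.(b.0 | (0 + 0)) ⊢ —d→ u2
  u2 = d.(b.0 | (0 + 0)) ⊢ —d→ u3
  u3 = b.0 | (0 + 0) ⊢ —b→ u4
  u4 = 0 | (0 + 0) ⊢ ∅
LTS(Q): 5 reachable states
  v0 = a.d.d.(b.0 | (0 + 0)) ⊢ —a→ v1
  v1 = d.d.(b.0 | (0 + 0)) ⊢ —d→ v2
  v2 = d.(b.0 | (0 + 0)) ⊢ —d→ v3
  v3 = b.0 | (0 + 0) ⊢ —b→ v4
  v4 = 0 | (0 + 0) ⊢ ∅
Run σ = ⟨d⟩ on P: start {u0}
  [1] d ⇒ {u1}
  P completes σ.
Run σ = ⟨d⟩ on Q: start {v0}
  [1] d ⇒ ∅ (Q stuck)

traces(P) ≠ traces(Q) — witness ⟨d⟩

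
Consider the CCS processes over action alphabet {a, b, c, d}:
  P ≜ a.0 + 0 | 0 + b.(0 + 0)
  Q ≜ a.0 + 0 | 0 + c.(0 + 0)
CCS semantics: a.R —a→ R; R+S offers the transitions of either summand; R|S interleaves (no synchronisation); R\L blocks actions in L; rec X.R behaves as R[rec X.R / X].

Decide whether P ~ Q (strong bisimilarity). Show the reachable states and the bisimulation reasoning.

P ≁ Q

LTS(P): 3 reachable states
  p0 = a.0 + 0 | 0 + b.(0 + 0) → --a--▸ p1, --b--▸ p2
  p1 = 0 → stopped
  p2 = 0 + 0 → stopped
LTS(Q): 3 reachable states
  q0 = a.0 + 0 | 0 + c.(0 + 0) → --a--▸ q1, --c--▸ q2
  q1 = 0 → stopped
  q2 = 0 + 0 → stopped
Bisimilarity quotient blocks:
  B0 = {p0}
  B1 = {p1, p2, q1, q2}
  B2 = {q0}
p0 ∈ B0, q0 ∈ B2 → different blocks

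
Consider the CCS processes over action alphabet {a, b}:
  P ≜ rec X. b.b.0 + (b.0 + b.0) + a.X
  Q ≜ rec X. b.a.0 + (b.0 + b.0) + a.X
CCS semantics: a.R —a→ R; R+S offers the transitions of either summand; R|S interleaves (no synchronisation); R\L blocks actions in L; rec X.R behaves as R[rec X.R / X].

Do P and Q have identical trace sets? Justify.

NO — witness ⟨bb⟩

P's transition system — 3 states:
  s0 = rec X. b.b.0 + (b.0 + b.0) + a.X ⊢ -a-> s0, -b-> s1, -b-> s2
  s1 = 0 ⊢ ∅
  s2 = b.0 ⊢ -b-> s1
Q's transition system — 3 states:
  t0 = rec X. b.a.0 + (b.0 + b.0) + a.X ⊢ -a-> t0, -b-> t1, -b-> t2
  t1 = 0 ⊢ ∅
  t2 = a.0 ⊢ -a-> t1
Trace ⟨bb⟩ through P, begin at {s0}:
  [1] b ⇒ {s1, s2}
  [2] b ⇒ {s1}
  P completes σ.
Trace ⟨bb⟩ through Q, begin at {t0}:
  [1] b ⇒ {t1, t2}
  [2] b ⇒ no successor for Q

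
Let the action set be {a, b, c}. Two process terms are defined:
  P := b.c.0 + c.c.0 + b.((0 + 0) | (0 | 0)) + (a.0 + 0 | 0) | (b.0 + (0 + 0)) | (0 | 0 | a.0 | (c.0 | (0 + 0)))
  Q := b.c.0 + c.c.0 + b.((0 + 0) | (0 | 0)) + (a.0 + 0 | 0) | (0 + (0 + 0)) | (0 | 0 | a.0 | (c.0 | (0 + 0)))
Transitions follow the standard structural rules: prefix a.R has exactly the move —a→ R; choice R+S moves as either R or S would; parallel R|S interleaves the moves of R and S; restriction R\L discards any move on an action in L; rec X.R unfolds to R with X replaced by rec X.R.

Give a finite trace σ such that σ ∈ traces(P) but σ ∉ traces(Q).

ab

LTS(P): 19 reachable states
  u0 = b.c.0 + c.c.0 + b.((0 + 0) | (0 | 0)) + (a.0 + 0 | 0) | (b.0 + (0 + 0)) | (0 | 0 | a.0 | (c.0 | (0 + 0))) | —a→ u1, —a→ u2, —b→ u3, —b→ u4, —b→ u5, —c→ u5, —c→ u6
  u1 = (a.0 + 0 | 0) | (b.0 + (0 + 0)) | (0 | 0 | 0 | (c.0 | (0 + 0))) | —a→ u7, —b→ u8, —c→ u9
  u2 = 0 | (b.0 + (0 + 0)) | (0 | 0 | a.0 | (c.0 | (0 + 0))) | —a→ u7, —b→ u10, —c→ u11
  u3 = (0 + 0) | (0 | 0) | deadlocked
  u4 = (a.0 + 0 | 0) | 0 | (0 | 0 | a.0 | (c.0 | (0 + 0))) | —a→ u10, —a→ u8, —c→ u12
  u5 = c.0 | —c→ u13
  u6 = (a.0 + 0 | 0) | (b.0 + (0 + 0)) | (0 | 0 | a.0 | (0 | (0 + 0))) | —a→ u11, —a→ u9, —b→ u12
  u7 = 0 | (b.0 + (0 + 0)) | (0 | 0 | 0 | (c.0 | (0 + 0))) | —b→ u14, —c→ u15
  u8 = (a.0 + 0 | 0) | 0 | (0 | 0 | 0 | (c.0 | (0 + 0))) | —a→ u14, —c→ u16
  u9 = (a.0 + 0 | 0) | (b.0 + (0 + 0)) | (0 | 0 | 0 | (0 | (0 + 0))) | —a→ u15, —b→ u16
  u10 = 0 | 0 | (0 | 0 | a.0 | (c.0 | (0 + 0))) | —a→ u14, —c→ u17
  u11 = 0 | (b.0 + (0 + 0)) | (0 | 0 | a.0 | (0 | (0 + 0))) | —a→ u15, —b→ u17
  u12 = (a.0 + 0 | 0) | 0 | (0 | 0 | a.0 | (0 | (0 + 0))) | —a→ u16, —a→ u17
  u13 = 0 | deadlocked
  u14 = 0 | 0 | (0 | 0 | 0 | (c.0 | (0 + 0))) | —c→ u18
  u15 = 0 | (b.0 + (0 + 0)) | (0 | 0 | 0 | (0 | (0 + 0))) | —b→ u18
  u16 = (a.0 + 0 | 0) | 0 | (0 | 0 | 0 | (0 | (0 + 0))) | —a→ u18
  u17 = 0 | 0 | (0 | 0 | a.0 | (0 | (0 + 0))) | —a→ u18
  u18 = 0 | 0 | (0 | 0 | 0 | (0 | (0 + 0))) | deadlocked
LTS(Q): 11 reachable states
  v0 = b.c.0 + c.c.0 + b.((0 + 0) | (0 | 0)) + (a.0 + 0 | 0) | (0 + (0 + 0)) | (0 | 0 | a.0 | (c.0 | (0 + 0))) | —a→ v1, —a→ v2, —b→ v3, —b→ v4, —c→ v4, —c→ v5
  v1 = (a.0 + 0 | 0) | (0 + (0 + 0)) | (0 | 0 | 0 | (c.0 | (0 + 0))) | —a→ v6, —c→ v7
  v2 = 0 | (0 + (0 + 0)) | (0 | 0 | a.0 | (c.0 | (0 + 0))) | —a→ v6, —c→ v8
  v3 = (0 + 0) | (0 | 0) | deadlocked
  v4 = c.0 | —c→ v9
  v5 = (a.0 + 0 | 0) | (0 + (0 + 0)) | (0 | 0 | a.0 | (0 | (0 + 0))) | —a→ v7, —a→ v8
  v6 = 0 | (0 + (0 + 0)) | (0 | 0 | 0 | (c.0 | (0 + 0))) | —c→ v10
  v7 = (a.0 + 0 | 0) | (0 + (0 + 0)) | (0 | 0 | 0 | (0 | (0 + 0))) | —a→ v10
  v8 = 0 | (0 + (0 + 0)) | (0 | 0 | a.0 | (0 | (0 + 0))) | —a→ v10
  v9 = 0 | deadlocked
  v10 = 0 | (0 + (0 + 0)) | (0 | 0 | 0 | (0 | (0 + 0))) | deadlocked
Run σ = ⟨ab⟩ on P: start {u0}
  after a @ step 1: {u1, u2}
  after b @ step 2: {u10, u8}
  ✓ P
Run σ = ⟨ab⟩ on Q: start {v0}
  after a @ step 1: {v1, v2}
  after b @ step 2: ∅  — Q cannot continue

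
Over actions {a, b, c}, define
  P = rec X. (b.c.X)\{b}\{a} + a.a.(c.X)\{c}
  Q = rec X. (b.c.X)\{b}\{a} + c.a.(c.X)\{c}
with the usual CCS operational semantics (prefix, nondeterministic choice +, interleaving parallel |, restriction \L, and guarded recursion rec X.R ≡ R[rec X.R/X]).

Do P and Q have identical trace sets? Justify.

Reachable graph of P (3 states):
  s0 = rec X. (b.c.X)\{b}\{a} + a.a.(c.X)\{c} ⊢ =a=> s1
  s1 = a.(c.(rec X. (b.c.X)\{b}\{a} + a.a.(c.X)\{c}))\{c} ⊢ =a=> s2
  s2 = (c.(rec X. (b.c.X)\{b}\{a} + a.a.(c.X)\{c}))\{c} ⊢ ∅
Reachable graph of Q (3 states):
  t0 = rec X. (b.c.X)\{b}\{a} + c.a.(c.X)\{c} ⊢ =c=> t1
  t1 = a.(c.(rec X. (b.c.X)\{b}\{a} + c.a.(c.X)\{c}))\{c} ⊢ =a=> t2
  t2 = (c.(rec X. (b.c.X)\{b}\{a} + c.a.(c.X)\{c}))\{c} ⊢ ∅
Run σ = ⟨a⟩ on P: start {s0}
  step 1 (a): {s1}
  ✓ P
Run σ = ⟨a⟩ on Q: start {t0}
  step 1 (a): ∅ (Q stuck)

trace-distinct — witness ⟨a⟩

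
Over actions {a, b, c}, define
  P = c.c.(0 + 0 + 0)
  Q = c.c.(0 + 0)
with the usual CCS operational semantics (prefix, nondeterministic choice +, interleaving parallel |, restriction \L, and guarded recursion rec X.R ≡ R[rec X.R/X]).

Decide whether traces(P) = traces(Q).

YES

P's transition system — 3 states:
  s0 = c.c.(0 + 0 + 0) :: =c=> s1
  s1 = c.(0 + 0 + 0) :: =c=> s2
  s2 = 0 + 0 + 0 :: ∅
Q's transition system — 3 states:
  t0 = c.c.(0 + 0) :: =c=> t1
  t1 = c.(0 + 0) :: =c=> t2
  t2 = 0 + 0 :: ∅
Partition-refinement fixed point:
  B0 = {s0, t0}
  B1 = {s1, t1}
  B2 = {s2, t2}
s0 ∈ B0, t0 ∈ B0 → same block
Bisimilar ⇒ trace-equivalent.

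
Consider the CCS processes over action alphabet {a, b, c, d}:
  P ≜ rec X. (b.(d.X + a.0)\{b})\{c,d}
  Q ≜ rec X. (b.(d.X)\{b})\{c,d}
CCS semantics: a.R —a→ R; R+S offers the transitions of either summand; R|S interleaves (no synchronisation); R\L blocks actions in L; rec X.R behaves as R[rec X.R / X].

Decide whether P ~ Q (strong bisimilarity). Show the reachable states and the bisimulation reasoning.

P ≁ Q

Reachable graph of P (3 states):
  m0 = rec X. (b.(d.X + a.0)\{b})\{c,d} has moves =b=> m1
  m1 = (d.(rec X. (b.(d.X + a.0)\{b})\{c,d}) + a.0)\{b}\{c,d} has moves =a=> m2
  m2 = 0\{b}\{c,d} has moves ∅
Reachable graph of Q (2 states):
  n0 = rec X. (b.(d.X)\{b})\{c,d} has moves =b=> n1
  n1 = (d.(rec X. (b.(d.X)\{b})\{c,d}))\{b}\{c,d} has moves ∅
Coarsest stable partition (strong bisimilarity classes):
  B0 = {m0}
  B1 = {m1}
  B2 = {m2, n1}
  B3 = {n0}
m0 ∈ B0, n0 ∈ B3 → different blocks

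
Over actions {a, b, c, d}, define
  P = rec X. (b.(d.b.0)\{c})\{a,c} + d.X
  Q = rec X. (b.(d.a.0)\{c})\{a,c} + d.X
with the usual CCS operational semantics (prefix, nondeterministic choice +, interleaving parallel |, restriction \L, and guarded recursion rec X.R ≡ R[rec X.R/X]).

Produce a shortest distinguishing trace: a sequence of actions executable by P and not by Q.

Reachable graph of P (4 states):
  m0 = rec X. (b.(d.b.0)\{c})\{a,c} + d.X has moves =b=> m1, =d=> m0
  m1 = (d.b.0)\{c}\{a,c} has moves =d=> m2
  m2 = (b.0)\{c}\{a,c} has moves =b=> m3
  m3 = 0\{c}\{a,c} has moves ·
Reachable graph of Q (3 states):
  n0 = rec X. (b.(d.a.0)\{c})\{a,c} + d.X has moves =b=> n1, =d=> n0
  n1 = (d.a.0)\{c}\{a,c} has moves =d=> n2
  n2 = (a.0)\{c}\{a,c} has moves ·
Run σ = ⟨bdb⟩ on P: start {m0}
  [1] b ⇒ {m1}
  [2] d ⇒ {m2}
  [3] b ⇒ {m3}
  P completes σ.
Run σ = ⟨bdb⟩ on Q: start {n0}
  [1] b ⇒ {n1}
  [2] d ⇒ {n2}
  [3] b ⇒ ∅ (Q stuck)

bdb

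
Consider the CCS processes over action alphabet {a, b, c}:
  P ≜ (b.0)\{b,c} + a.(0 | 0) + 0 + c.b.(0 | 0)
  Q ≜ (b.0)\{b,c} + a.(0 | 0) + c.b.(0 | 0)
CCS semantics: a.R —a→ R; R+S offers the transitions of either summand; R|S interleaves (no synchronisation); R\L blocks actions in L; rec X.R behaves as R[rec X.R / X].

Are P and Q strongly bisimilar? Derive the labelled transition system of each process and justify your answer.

P's transition system — 3 states:
  m0 = (b.0)\{b,c} + a.(0 | 0) + 0 + c.b.(0 | 0) ⊢ ··a··> m1, ··c··> m2
  m1 = 0 | 0 ⊢ (no moves)
  m2 = b.(0 | 0) ⊢ ··b··> m1
Q's transition system — 3 states:
  n0 = (b.0)\{b,c} + a.(0 | 0) + c.b.(0 | 0) ⊢ ··a··> n1, ··c··> n2
  n1 = 0 | 0 ⊢ (no moves)
  n2 = b.(0 | 0) ⊢ ··b··> n1
Partition-refinement fixed point:
  B0 = {m0, n0}
  B1 = {m1, n1}
  B2 = {m2, n2}
m0 ∈ B0, n0 ∈ B0 → same block

YES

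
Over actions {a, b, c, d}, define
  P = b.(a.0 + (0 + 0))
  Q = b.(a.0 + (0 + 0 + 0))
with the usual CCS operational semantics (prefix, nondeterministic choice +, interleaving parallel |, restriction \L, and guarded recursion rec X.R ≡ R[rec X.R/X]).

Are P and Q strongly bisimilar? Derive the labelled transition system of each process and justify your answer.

P ~ Q

Reachable graph of P (3 states):
  p0 = b.(a.0 + (0 + 0)) | =b=> p1
  p1 = a.0 + (0 + 0) | =a=> p2
  p2 = 0 | (no moves)
Reachable graph of Q (3 states):
  q0 = b.(a.0 + (0 + 0 + 0)) | =b=> q1
  q1 = a.0 + (0 + 0 + 0) | =a=> q2
  q2 = 0 | (no moves)
Partition-refinement fixed point:
  B0 = {p0, q0}
  B1 = {p1, q1}
  B2 = {p2, q2}
p0 ∈ B0, q0 ∈ B0 → same block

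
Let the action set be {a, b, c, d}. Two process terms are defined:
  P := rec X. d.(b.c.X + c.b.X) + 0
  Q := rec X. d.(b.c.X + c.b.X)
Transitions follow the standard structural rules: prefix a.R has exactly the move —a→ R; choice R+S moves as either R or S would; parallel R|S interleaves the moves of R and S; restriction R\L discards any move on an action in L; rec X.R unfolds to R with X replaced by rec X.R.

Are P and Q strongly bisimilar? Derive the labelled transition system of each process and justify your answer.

LTS(P): 4 reachable states
  u0 = rec X. d.(b.c.X + c.b.X) + 0 → ··d··> u1
  u1 = b.c.(rec X. d.(b.c.X + c.b.X) + 0) + c.b.(rec X. d.(b.c.X + c.b.X) + 0) → ··b··> u2, ··c··> u3
  u2 = c.(rec X. d.(b.c.X + c.b.X) + 0) → ··c··> u0
  u3 = b.(rec X. d.(b.c.X + c.b.X) + 0) → ··b··> u0
LTS(Q): 4 reachable states
  v0 = rec X. d.(b.c.X + c.b.X) → ··d··> v1
  v1 = b.c.(rec X. d.(b.c.X + c.b.X)) + c.b.(rec X. d.(b.c.X + c.b.X)) → ··b··> v2, ··c··> v3
  v2 = c.(rec X. d.(b.c.X + c.b.X)) → ··c··> v0
  v3 = b.(rec X. d.(b.c.X + c.b.X)) → ··b··> v0
Bisimilarity quotient blocks:
  B0 = {u0, v0}
  B1 = {u1, v1}
  B2 = {u2, v2}
  B3 = {u3, v3}
u0 ∈ B0, v0 ∈ B0 → same block

bisimilar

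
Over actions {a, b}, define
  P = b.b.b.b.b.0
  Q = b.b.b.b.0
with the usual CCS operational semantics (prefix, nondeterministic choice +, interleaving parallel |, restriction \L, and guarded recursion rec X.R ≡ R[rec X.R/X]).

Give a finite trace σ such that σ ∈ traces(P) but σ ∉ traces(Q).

Reachable graph of P (6 states):
  s0 = b.b.b.b.b.0 has moves -b-> s1
  s1 = b.b.b.b.0 has moves -b-> s2
  s2 = b.b.b.0 has moves -b-> s3
  s3 = b.b.0 has moves -b-> s4
  s4 = b.0 has moves -b-> s5
  s5 = 0 has moves (no moves)
Reachable graph of Q (5 states):
  t0 = b.b.b.b.0 has moves -b-> t1
  t1 = b.b.b.0 has moves -b-> t2
  t2 = b.b.0 has moves -b-> t3
  t3 = b.0 has moves -b-> t4
  t4 = 0 has moves (no moves)
Run σ = ⟨bbbbb⟩ on P: start {s0}
  [1] b ⇒ {s1}
  [2] b ⇒ {s2}
  [3] b ⇒ {s3}
  [4] b ⇒ {s4}
  [5] b ⇒ {s5}
  — P admits the full trace.
Run σ = ⟨bbbbb⟩ on Q: start {t0}
  [1] b ⇒ {t1}
  [2] b ⇒ {t2}
  [3] b ⇒ {t3}
  [4] b ⇒ {t4}
  [5] b ⇒ no successor for Q

bbbbb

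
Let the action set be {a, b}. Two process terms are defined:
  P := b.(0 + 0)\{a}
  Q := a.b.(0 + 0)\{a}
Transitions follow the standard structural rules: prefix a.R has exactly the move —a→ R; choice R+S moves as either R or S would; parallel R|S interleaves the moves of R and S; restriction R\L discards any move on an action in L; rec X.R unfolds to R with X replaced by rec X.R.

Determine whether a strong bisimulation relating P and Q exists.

not bisimilar

Reachable graph of P (2 states):
  u0 = b.(0 + 0)\{a} | --b--▸ u1
  u1 = (0 + 0)\{a} | ∅
Reachable graph of Q (3 states):
  v0 = a.b.(0 + 0)\{a} | --a--▸ v1
  v1 = b.(0 + 0)\{a} | --b--▸ v2
  v2 = (0 + 0)\{a} | ∅
Coarsest stable partition (strong bisimilarity classes):
  B0 = {u0, v1}
  B1 = {u1, v2}
  B2 = {v0}
u0 ∈ B0, v0 ∈ B2 → different blocks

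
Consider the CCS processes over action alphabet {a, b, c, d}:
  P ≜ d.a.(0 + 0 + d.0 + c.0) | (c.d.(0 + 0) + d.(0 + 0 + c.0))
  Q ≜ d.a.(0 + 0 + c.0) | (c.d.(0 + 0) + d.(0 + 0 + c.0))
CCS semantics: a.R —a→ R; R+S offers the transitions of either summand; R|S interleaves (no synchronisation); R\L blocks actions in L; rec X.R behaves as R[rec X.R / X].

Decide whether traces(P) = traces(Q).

traces(P) ≠ traces(Q) — witness ⟨ddad⟩

LTS(P): 20 reachable states
  m0 = d.a.(0 + 0 + d.0 + c.0) | (c.d.(0 + 0) + d.(0 + 0 + c.0)) :: =c=> m1, =d=> m2, =d=> m3
  m1 = d.a.(0 + 0 + d.0 + c.0) | d.(0 + 0) :: =d=> m4, =d=> m5
  m2 = a.(0 + 0 + d.0 + c.0) | (c.d.(0 + 0) + d.(0 + 0 + c.0)) :: =a=> m6, =c=> m4, =d=> m7
  m3 = d.a.(0 + 0 + d.0 + c.0) | (0 + 0 + c.0) :: =c=> m8, =d=> m7
  m4 = a.(0 + 0 + d.0 + c.0) | d.(0 + 0) :: =a=> m9, =d=> m10
  m5 = d.a.(0 + 0 + d.0 + c.0) | (0 + 0) :: =d=> m10
  m6 = (0 + 0 + d.0 + c.0) | (c.d.(0 + 0) + d.(0 + 0 + c.0)) :: =c=> m11, =c=> m9, =d=> m11, =d=> m12
  m7 = a.(0 + 0 + d.0 + c.0) | (0 + 0 + c.0) :: =a=> m12, =c=> m13
  m8 = d.a.(0 + 0 + d.0 + c.0) | 0 :: =d=> m13
  m9 = (0 + 0 + d.0 + c.0) | d.(0 + 0) :: =c=> m14, =d=> m14, =d=> m15
  m10 = a.(0 + 0 + d.0 + c.0) | (0 + 0) :: =a=> m15
  m11 = 0 | (c.d.(0 + 0) + d.(0 + 0 + c.0)) :: =c=> m14, =d=> m16
  m12 = (0 + 0 + d.0 + c.0) | (0 + 0 + c.0) :: =c=> m16, =c=> m17, =d=> m16
  m13 = a.(0 + 0 + d.0 + c.0) | 0 :: =a=> m17
  m14 = 0 | d.(0 + 0) :: =d=> m18
  m15 = (0 + 0 + d.0 + c.0) | (0 + 0) :: =c=> m18, =d=> m18
  m16 = 0 | (0 + 0 + c.0) :: =c=> m19
  m17 = (0 + 0 + d.0 + c.0) | 0 :: =c=> m19, =d=> m19
  m18 = 0 | (0 + 0) :: deadlocked
  m19 = 0 | 0 :: deadlocked
LTS(Q): 20 reachable states
  n0 = d.a.(0 + 0 + c.0) | (c.d.(0 + 0) + d.(0 + 0 + c.0)) :: =c=> n1, =d=> n2, =d=> n3
  n1 = d.a.(0 + 0 + c.0) | d.(0 + 0) :: =d=> n4, =d=> n5
  n2 = a.(0 + 0 + c.0) | (c.d.(0 + 0) + d.(0 + 0 + c.0)) :: =a=> n6, =c=> n4, =d=> n7
  n3 = d.a.(0 + 0 + c.0) | (0 + 0 + c.0) :: =c=> n8, =d=> n7
  n4 = a.(0 + 0 + c.0) | d.(0 + 0) :: =a=> n9, =d=> n10
  n5 = d.a.(0 + 0 + c.0) | (0 + 0) :: =d=> n10
  n6 = (0 + 0 + c.0) | (c.d.(0 + 0) + d.(0 + 0 + c.0)) :: =c=> n11, =c=> n9, =d=> n12
  n7 = a.(0 + 0 + c.0) | (0 + 0 + c.0) :: =a=> n12, =c=> n13
  n8 = d.a.(0 + 0 + c.0) | 0 :: =d=> n13
  n9 = (0 + 0 + c.0) | d.(0 + 0) :: =c=> n14, =d=> n15
  n10 = a.(0 + 0 + c.0) | (0 + 0) :: =a=> n15
  n11 = 0 | (c.d.(0 + 0) + d.(0 + 0 + c.0)) :: =c=> n14, =d=> n16
  n12 = (0 + 0 + c.0) | (0 + 0 + c.0) :: =c=> n16, =c=> n17
  n13 = a.(0 + 0 + c.0) | 0 :: =a=> n17
  n14 = 0 | d.(0 + 0) :: =d=> n18
  n15 = (0 + 0 + c.0) | (0 + 0) :: =c=> n18
  n16 = 0 | (0 + 0 + c.0) :: =c=> n19
  n17 = (0 + 0 + c.0) | 0 :: =c=> n19
  n18 = 0 | (0 + 0) :: deadlocked
  n19 = 0 | 0 :: deadlocked
Trace ⟨ddad⟩ through P, begin at {m0}:
  after d @ step 1: {m2, m3}
  after d @ step 2: {m7}
  after a @ step 3: {m12}
  after d @ step 4: {m16}
  ✓ P
Trace ⟨ddad⟩ through Q, begin at {n0}:
  after d @ step 1: {n2, n3}
  after d @ step 2: {n7}
  after a @ step 3: {n12}
  after d @ step 4: ∅ (Q stuck)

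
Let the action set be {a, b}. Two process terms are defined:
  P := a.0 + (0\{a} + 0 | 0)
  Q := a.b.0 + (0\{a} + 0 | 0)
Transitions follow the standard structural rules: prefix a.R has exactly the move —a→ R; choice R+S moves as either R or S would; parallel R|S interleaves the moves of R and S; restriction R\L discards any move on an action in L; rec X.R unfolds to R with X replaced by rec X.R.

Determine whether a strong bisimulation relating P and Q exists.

Reachable graph of P (2 states):
  u0 = a.0 + (0\{a} + 0 | 0) :: =a=> u1
  u1 = 0 :: ∅
Reachable graph of Q (3 states):
  v0 = a.b.0 + (0\{a} + 0 | 0) :: =a=> v1
  v1 = b.0 :: =b=> v2
  v2 = 0 :: ∅
Bisimilarity quotient blocks:
  B0 = {u0}
  B1 = {u1, v2}
  B2 = {v0}
  B3 = {v1}
u0 ∈ B0, v0 ∈ B2 → different blocks

NO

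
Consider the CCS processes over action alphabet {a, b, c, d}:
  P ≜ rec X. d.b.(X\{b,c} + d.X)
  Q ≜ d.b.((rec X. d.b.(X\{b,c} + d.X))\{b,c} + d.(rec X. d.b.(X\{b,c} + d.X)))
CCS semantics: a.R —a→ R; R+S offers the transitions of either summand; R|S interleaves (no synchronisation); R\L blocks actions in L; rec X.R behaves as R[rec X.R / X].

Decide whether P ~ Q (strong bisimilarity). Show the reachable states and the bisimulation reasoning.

P's transition system — 4 states:
  m0 = rec X. d.b.(X\{b,c} + d.X) :: —d→ m1
  m1 = b.((rec X. d.b.(X\{b,c} + d.X))\{b,c} + d.(rec X. d.b.(X\{b,c} + d.X))) :: —b→ m2
  m2 = (rec X. d.b.(X\{b,c} + d.X))\{b,c} + d.(rec X. d.b.(X\{b,c} + d.X)) :: —d→ m0, —d→ m3
  m3 = (b.((rec X. d.b.(X\{b,c} + d.X))\{b,c} + d.(rec X. d.b.(X\{b,c} + d.X))))\{b,c} :: stopped
Q's transition system — 5 states:
  n0 = d.b.((rec X. d.b.(X\{b,c} + d.X))\{b,c} + d.(rec X. d.b.(X\{b,c} + d.X))) :: —d→ n1
  n1 = b.((rec X. d.b.(X\{b,c} + d.X))\{b,c} + d.(rec X. d.b.(X\{b,c} + d.X))) :: —b→ n2
  n2 = (rec X. d.b.(X\{b,c} + d.X))\{b,c} + d.(rec X. d.b.(X\{b,c} + d.X)) :: —d→ n3, —d→ n4
  n3 = (b.((rec X. d.b.(X\{b,c} + d.X))\{b,c} + d.(rec X. d.b.(X\{b,c} + d.X))))\{b,c} :: stopped
  n4 = rec X. d.b.(X\{b,c} + d.X) :: —d→ n1
Bisimilarity quotient blocks:
  B0 = {m0, n0, n4}
  B1 = {m1, n1}
  B2 = {m2, n2}
  B3 = {m3, n3}
m0 ∈ B0, n0 ∈ B0 → same block

YES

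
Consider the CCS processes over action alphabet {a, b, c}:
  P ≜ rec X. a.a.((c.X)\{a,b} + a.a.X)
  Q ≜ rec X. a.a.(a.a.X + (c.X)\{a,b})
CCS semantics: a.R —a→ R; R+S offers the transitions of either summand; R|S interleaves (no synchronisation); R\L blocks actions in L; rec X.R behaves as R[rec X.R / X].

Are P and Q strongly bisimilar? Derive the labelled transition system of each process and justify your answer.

YES

Reachable graph of P (5 states):
  p0 = rec X. a.a.((c.X)\{a,b} + a.a.X) → —a→ p1
  p1 = a.((c.(rec X. a.a.((c.X)\{a,b} + a.a.X)))\{a,b} + a.a.(rec X. a.a.((c.X)\{a,b} + a.a.X))) → —a→ p2
  p2 = (c.(rec X. a.a.((c.X)\{a,b} + a.a.X)))\{a,b} + a.a.(rec X. a.a.((c.X)\{a,b} + a.a.X)) → —a→ p3, —c→ p4
  p3 = a.(rec X. a.a.((c.X)\{a,b} + a.a.X)) → —a→ p0
  p4 = (rec X. a.a.((c.X)\{a,b} + a.a.X))\{a,b} → deadlocked
Reachable graph of Q (5 states):
  q0 = rec X. a.a.(a.a.X + (c.X)\{a,b}) → —a→ q1
  q1 = a.(a.a.(rec X. a.a.(a.a.X + (c.X)\{a,b})) + (c.(rec X. a.a.(a.a.X + (c.X)\{a,b})))\{a,b}) → —a→ q2
  q2 = a.a.(rec X. a.a.(a.a.X + (c.X)\{a,b})) + (c.(rec X. a.a.(a.a.X + (c.X)\{a,b})))\{a,b} → —a→ q3, —c→ q4
  q3 = a.(rec X. a.a.(a.a.X + (c.X)\{a,b})) → —a→ q0
  q4 = (rec X. a.a.(a.a.X + (c.X)\{a,b}))\{a,b} → deadlocked
Coarsest stable partition (strong bisimilarity classes):
  B0 = {p0, q0}
  B1 = {p1, q1}
  B2 = {p2, q2}
  B3 = {p4, q4}
  B4 = {p3, q3}
p0 ∈ B0, q0 ∈ B0 → same block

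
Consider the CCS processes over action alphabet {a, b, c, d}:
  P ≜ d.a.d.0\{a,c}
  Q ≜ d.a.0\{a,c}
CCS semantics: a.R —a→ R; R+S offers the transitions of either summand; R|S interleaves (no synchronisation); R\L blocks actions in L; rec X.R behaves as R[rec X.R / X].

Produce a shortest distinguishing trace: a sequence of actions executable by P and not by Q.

P's transition system — 4 states:
  p0 = d.a.d.0\{a,c} | —d→ p1
  p1 = a.d.0\{a,c} | —a→ p2
  p2 = d.0\{a,c} | —d→ p3
  p3 = 0\{a,c} | ·
Q's transition system — 3 states:
  q0 = d.a.0\{a,c} | —d→ q1
  q1 = a.0\{a,c} | —a→ q2
  q2 = 0\{a,c} | ·
Trace ⟨dad⟩ through P, begin at {p0}:
  [1] d ⇒ {p1}
  [2] a ⇒ {p2}
  [3] d ⇒ {p3}
  ✓ P
Trace ⟨dad⟩ through Q, begin at {q0}:
  [1] d ⇒ {q1}
  [2] a ⇒ {q2}
  [3] d ⇒ ∅ (Q stuck)

dad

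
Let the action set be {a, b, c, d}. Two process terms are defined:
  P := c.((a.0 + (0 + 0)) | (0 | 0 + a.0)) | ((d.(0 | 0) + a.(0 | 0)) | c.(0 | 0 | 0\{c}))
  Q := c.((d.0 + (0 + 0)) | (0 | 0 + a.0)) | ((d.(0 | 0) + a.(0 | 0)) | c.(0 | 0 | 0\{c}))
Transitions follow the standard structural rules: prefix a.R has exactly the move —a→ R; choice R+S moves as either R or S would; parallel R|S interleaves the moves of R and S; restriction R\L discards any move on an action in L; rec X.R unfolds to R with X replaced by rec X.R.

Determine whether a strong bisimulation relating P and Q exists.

not bisimilar

Reachable graph of P (20 states):
  u0 = c.((a.0 + (0 + 0)) | (0 | 0 + a.0)) | ((d.(0 | 0) + a.(0 | 0)) | c.(0 | 0 | 0\{c})) | -a-> u1, -c-> u2, -c-> u3, -d-> u1
  u1 = c.((a.0 + (0 + 0)) | (0 | 0 + a.0)) | (0 | 0 | c.(0 | 0 | 0\{c})) | -c-> u4, -c-> u5
  u2 = (a.0 + (0 + 0)) | (0 | 0 + a.0) | ((d.(0 | 0) + a.(0 | 0)) | c.(0 | 0 | 0\{c})) | -a-> u4, -a-> u6, -a-> u7, -c-> u8, -d-> u4
  u3 = c.((a.0 + (0 + 0)) | (0 | 0 + a.0)) | ((d.(0 | 0) + a.(0 | 0)) | (0 | 0 | 0\{c})) | -a-> u5, -c-> u8, -d-> u5
  u4 = (a.0 + (0 + 0)) | (0 | 0 + a.0) | (0 | 0 | c.(0 | 0 | 0\{c})) | -a-> u10, -a-> u9, -c-> u11
  u5 = c.((a.0 + (0 + 0)) | (0 | 0 + a.0)) | (0 | 0 | (0 | 0 | 0\{c})) | -c-> u11
  u6 = (a.0 + (0 + 0)) | 0 | ((d.(0 | 0) + a.(0 | 0)) | c.(0 | 0 | 0\{c})) | -a-> u12, -a-> u9, -c-> u13, -d-> u9
  u7 = 0 | (0 | 0 + a.0) | ((d.(0 | 0) + a.(0 | 0)) | c.(0 | 0 | 0\{c})) | -a-> u10, -a-> u12, -c-> u14, -d-> u10
  u8 = (a.0 + (0 + 0)) | (0 | 0 + a.0) | ((d.(0 | 0) + a.(0 | 0)) | (0 | 0 | 0\{c})) | -a-> u11, -a-> u13, -a-> u14, -d-> u11
  u9 = (a.0 + (0 + 0)) | 0 | (0 | 0 | c.(0 | 0 | 0\{c})) | -a-> u15, -c-> u16
  u10 = 0 | (0 | 0 + a.0) | (0 | 0 | c.(0 | 0 | 0\{c})) | -a-> u15, -c-> u17
  u11 = (a.0 + (0 + 0)) | (0 | 0 + a.0) | (0 | 0 | (0 | 0 | 0\{c})) | -a-> u16, -a-> u17
  u12 = 0 | 0 | ((d.(0 | 0) + a.(0 | 0)) | c.(0 | 0 | 0\{c})) | -a-> u15, -c-> u18, -d-> u15
  u13 = (a.0 + (0 + 0)) | 0 | ((d.(0 | 0) + a.(0 | 0)) | (0 | 0 | 0\{c})) | -a-> u16, -a-> u18, -d-> u16
  u14 = 0 | (0 | 0 + a.0) | ((d.(0 | 0) + a.(0 | 0)) | (0 | 0 | 0\{c})) | -a-> u17, -a-> u18, -d-> u17
  u15 = 0 | 0 | (0 | 0 | c.(0 | 0 | 0\{c})) | -c-> u19
  u16 = (a.0 + (0 + 0)) | 0 | (0 | 0 | (0 | 0 | 0\{c})) | -a-> u19
  u17 = 0 | (0 | 0 + a.0) | (0 | 0 | (0 | 0 | 0\{c})) | -a-> u19
  u18 = 0 | 0 | ((d.(0 | 0) + a.(0 | 0)) | (0 | 0 | 0\{c})) | -a-> u19, -d-> u19
  u19 = 0 | 0 | (0 | 0 | (0 | 0 | 0\{c})) | stopped
Reachable graph of Q (20 states):
  v0 = c.((d.0 + (0 + 0)) | (0 | 0 + a.0)) | ((d.(0 | 0) + a.(0 | 0)) | c.(0 | 0 | 0\{c})) | -a-> v1, -c-> v2, -c-> v3, -d-> v1
  v1 = c.((d.0 + (0 + 0)) | (0 | 0 + a.0)) | (0 | 0 | c.(0 | 0 | 0\{c})) | -c-> v4, -c-> v5
  v2 = (d.0 + (0 + 0)) | (0 | 0 + a.0) | ((d.(0 | 0) + a.(0 | 0)) | c.(0 | 0 | 0\{c})) | -a-> v4, -a-> v6, -c-> v7, -d-> v4, -d-> v8
  v3 = c.((d.0 + (0 + 0)) | (0 | 0 + a.0)) | ((d.(0 | 0) + a.(0 | 0)) | (0 | 0 | 0\{c})) | -a-> v5, -c-> v7, -d-> v5
  v4 = (d.0 + (0 + 0)) | (0 | 0 + a.0) | (0 | 0 | c.(0 | 0 | 0\{c})) | -a-> v9, -c-> v10, -d-> v11
  v5 = c.((d.0 + (0 + 0)) | (0 | 0 + a.0)) | (0 | 0 | (0 | 0 | 0\{c})) | -c-> v10
  v6 = (d.0 + (0 + 0)) | 0 | ((d.(0 | 0) + a.(0 | 0)) | c.(0 | 0 | 0\{c})) | -a-> v9, -c-> v12, -d-> v13, -d-> v9
  v7 = (d.0 + (0 + 0)) | (0 | 0 + a.0) | ((d.(0 | 0) + a.(0 | 0)) | (0 | 0 | 0\{c})) | -a-> v10, -a-> v12, -d-> v10, -d-> v14
  v8 = 0 | (0 | 0 + a.0) | ((d.(0 | 0) + a.(0 | 0)) | c.(0 | 0 | 0\{c})) | -a-> v11, -a-> v13, -c-> v14, -d-> v11
  v9 = (d.0 + (0 + 0)) | 0 | (0 | 0 | c.(0 | 0 | 0\{c})) | -c-> v15, -d-> v16
  v10 = (d.0 + (0 + 0)) | (0 | 0 + a.0) | (0 | 0 | (0 | 0 | 0\{c})) | -a-> v15, -d-> v17
  v11 = 0 | (0 | 0 + a.0) | (0 | 0 | c.(0 | 0 | 0\{c})) | -a-> v16, -c-> v17
  v12 = (d.0 + (0 + 0)) | 0 | ((d.(0 | 0) + a.(0 | 0)) | (0 | 0 | 0\{c})) | -a-> v15, -d-> v15, -d-> v18
  v13 = 0 | 0 | ((d.(0 | 0) + a.(0 | 0)) | c.(0 | 0 | 0\{c})) | -a-> v16, -c-> v18, -d-> v16
  v14 = 0 | (0 | 0 + a.0) | ((d.(0 | 0) + a.(0 | 0)) | (0 | 0 | 0\{c})) | -a-> v17, -a-> v18, -d-> v17
  v15 = (d.0 + (0 + 0)) | 0 | (0 | 0 | (0 | 0 | 0\{c})) | -d-> v19
  v16 = 0 | 0 | (0 | 0 | c.(0 | 0 | 0\{c})) | -c-> v19
  v17 = 0 | (0 | 0 + a.0) | (0 | 0 | (0 | 0 | 0\{c})) | -a-> v19
  v18 = 0 | 0 | ((d.(0 | 0) + a.(0 | 0)) | (0 | 0 | 0\{c})) | -a-> v19, -d-> v19
  v19 = 0 | 0 | (0 | 0 | (0 | 0 | 0\{c})) | stopped
Partition-refinement fixed point:
  B0 = {u0}
  B1 = {u3}
  B2 = {u5}
  B3 = {u11}
  B4 = {u16, u17, v17}
  B5 = {u19, v19}
  B6 = {u8}
  B7 = {u13, u14, v14}
  B8 = {u18, v18}
  B9 = {u2}
  B10 = {u4}
  B11 = {u10, u9, v11}
  B12 = {u15, v16}
  B13 = {u6, u7, v8}
  B14 = {u12, v13}
  B15 = {u1}
  B16 = {v0}
  B17 = {v2}
  B18 = {v6}
  B19 = {v12}
  B20 = {v15}
  B21 = {v9}
  B22 = {v7}
  B23 = {v10}
  B24 = {v4}
  B25 = {v1}
  B26 = {v5}
  B27 = {v3}
u0 ∈ B0, v0 ∈ B16 → different blocks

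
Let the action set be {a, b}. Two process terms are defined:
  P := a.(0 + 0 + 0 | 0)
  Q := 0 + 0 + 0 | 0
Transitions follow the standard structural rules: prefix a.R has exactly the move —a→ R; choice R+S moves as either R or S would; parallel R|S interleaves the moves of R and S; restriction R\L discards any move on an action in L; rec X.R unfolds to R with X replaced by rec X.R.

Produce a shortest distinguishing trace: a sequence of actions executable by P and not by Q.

a

P's transition system — 2 states:
  u0 = a.(0 + 0 + 0 | 0) ⊢ —a→ u1
  u1 = 0 + 0 + 0 | 0 ⊢ ∅
Q's transition system — 1 states:
  v0 = 0 + 0 + 0 | 0 ⊢ ∅
Trace ⟨a⟩ through P, begin at {u0}:
  [1] a ⇒ {u1}
  P completes σ.
Trace ⟨a⟩ through Q, begin at {v0}:
  [1] a ⇒ no successor for Q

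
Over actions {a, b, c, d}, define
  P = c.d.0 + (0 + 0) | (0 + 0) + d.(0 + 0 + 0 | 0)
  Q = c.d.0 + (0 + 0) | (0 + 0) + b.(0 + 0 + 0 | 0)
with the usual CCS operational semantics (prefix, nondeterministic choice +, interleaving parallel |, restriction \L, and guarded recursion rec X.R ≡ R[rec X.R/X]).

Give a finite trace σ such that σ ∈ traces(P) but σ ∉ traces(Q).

LTS(P): 4 reachable states
  p0 = c.d.0 + (0 + 0) | (0 + 0) + d.(0 + 0 + 0 | 0) :: =c=> p1, =d=> p2
  p1 = d.0 :: =d=> p3
  p2 = 0 + 0 + 0 | 0 :: deadlocked
  p3 = 0 :: deadlocked
LTS(Q): 4 reachable states
  q0 = c.d.0 + (0 + 0) | (0 + 0) + b.(0 + 0 + 0 | 0) :: =b=> q1, =c=> q2
  q1 = 0 + 0 + 0 | 0 :: deadlocked
  q2 = d.0 :: =d=> q3
  q3 = 0 :: deadlocked
Executing d from P (initial set {p0}):
  step 1 (d): {p2}
  P completes σ.
Executing d from Q (initial set {q0}):
  step 1 (d): ∅  — Q cannot continue

d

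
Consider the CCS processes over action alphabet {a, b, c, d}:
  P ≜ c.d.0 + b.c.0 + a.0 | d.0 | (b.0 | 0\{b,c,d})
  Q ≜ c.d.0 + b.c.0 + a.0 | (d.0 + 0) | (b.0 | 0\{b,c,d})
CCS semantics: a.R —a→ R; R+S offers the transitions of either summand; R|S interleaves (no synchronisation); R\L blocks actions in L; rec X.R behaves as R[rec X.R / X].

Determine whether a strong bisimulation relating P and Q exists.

P's transition system — 11 states:
  m0 = c.d.0 + b.c.0 + a.0 | d.0 | (b.0 | 0\{b,c,d}) has moves --a--▸ m1, --b--▸ m2, --b--▸ m3, --c--▸ m4, --d--▸ m5
  m1 = 0 | d.0 | (b.0 | 0\{b,c,d}) has moves --b--▸ m6, --d--▸ m7
  m2 = a.0 | d.0 | (0 | 0\{b,c,d}) has moves --a--▸ m6, --d--▸ m8
  m3 = c.0 has moves --c--▸ m9
  m4 = d.0 has moves --d--▸ m9
  m5 = a.0 | 0 | (b.0 | 0\{b,c,d}) has moves --a--▸ m7, --b--▸ m8
  m6 = 0 | d.0 | (0 | 0\{b,c,d}) has moves --d--▸ m10
  m7 = 0 | 0 | (b.0 | 0\{b,c,d}) has moves --b--▸ m10
  m8 = a.0 | 0 | (0 | 0\{b,c,d}) has moves --a--▸ m10
  m9 = 0 has moves (no moves)
  m10 = 0 | 0 | (0 | 0\{b,c,d}) has moves (no moves)
Q's transition system — 11 states:
  n0 = c.d.0 + b.c.0 + a.0 | (d.0 + 0) | (b.0 | 0\{b,c,d}) has moves --a--▸ n1, --b--▸ n2, --b--▸ n3, --c--▸ n4, --d--▸ n5
  n1 = 0 | (d.0 + 0) | (b.0 | 0\{b,c,d}) has moves --b--▸ n6, --d--▸ n7
  n2 = a.0 | (d.0 + 0) | (0 | 0\{b,c,d}) has moves --a--▸ n6, --d--▸ n8
  n3 = c.0 has moves --c--▸ n9
  n4 = d.0 has moves --d--▸ n9
  n5 = a.0 | 0 | (b.0 | 0\{b,c,d}) has moves --a--▸ n7, --b--▸ n8
  n6 = 0 | (d.0 + 0) | (0 | 0\{b,c,d}) has moves --d--▸ n10
  n7 = 0 | 0 | (b.0 | 0\{b,c,d}) has moves --b--▸ n10
  n8 = a.0 | 0 | (0 | 0\{b,c,d}) has moves --a--▸ n10
  n9 = 0 has moves (no moves)
  n10 = 0 | 0 | (0 | 0\{b,c,d}) has moves (no moves)
Coarsest stable partition (strong bisimilarity classes):
  B0 = {m0, n0}
  B1 = {m2, n2}
  B2 = {m4, m6, n4, n6}
  B3 = {m10, m9, n10, n9}
  B4 = {m8, n8}
  B5 = {m3, n3}
  B6 = {m5, n5}
  B7 = {m7, n7}
  B8 = {m1, n1}
m0 ∈ B0, n0 ∈ B0 → same block

YES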